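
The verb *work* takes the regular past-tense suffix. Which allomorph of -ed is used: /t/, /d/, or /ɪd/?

The stem *work* ends in a voiceless consonant other than /t/.
The -ed suffix is realized as /ɪd/ after /t, d/; as /t/ after other voiceless consonants; and as /d/ after other voiced sounds.
So -ed on *work* is pronounced /t/.

/t/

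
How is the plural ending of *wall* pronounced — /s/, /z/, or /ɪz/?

/z/

The stem *wall* ends in a voiced non-sibilant sound.
The plural suffix surfaces as /ɪz/ after sibilants, /s/ after other voiceless consonants, and /z/ after other voiced sounds.
So the plural -s on *wall* is pronounced /z/.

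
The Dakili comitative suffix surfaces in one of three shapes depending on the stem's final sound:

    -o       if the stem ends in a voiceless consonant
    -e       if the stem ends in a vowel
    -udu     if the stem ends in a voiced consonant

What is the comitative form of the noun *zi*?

zie

*zi* — final sound /i/ (a vowel) → -e → *zie*.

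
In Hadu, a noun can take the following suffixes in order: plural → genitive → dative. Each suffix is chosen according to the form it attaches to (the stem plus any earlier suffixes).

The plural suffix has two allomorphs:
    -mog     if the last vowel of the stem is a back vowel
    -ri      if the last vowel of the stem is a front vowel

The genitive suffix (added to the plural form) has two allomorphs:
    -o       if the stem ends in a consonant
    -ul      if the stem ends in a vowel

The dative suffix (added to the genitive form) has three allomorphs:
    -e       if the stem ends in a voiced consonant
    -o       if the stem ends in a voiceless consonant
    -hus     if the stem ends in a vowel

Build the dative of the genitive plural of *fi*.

*fi* — last vowel /i/ (a front vowel) → -ri → *firi*.
The final sound of the plural form *firi* is /i/, which is a vowel, so the genitive suffix is -ul, giving *firiul*.
The genitive form *firiul*: final sound = /l/, a voiced consonant → -e → *firiule*.

firiule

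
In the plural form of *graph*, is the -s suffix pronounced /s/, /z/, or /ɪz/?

The stem *graph* ends in a voiceless non-sibilant consonant.
The plural suffix surfaces as /ɪz/ after sibilants, /s/ after other voiceless consonants, and /z/ after other voiced sounds.
So the plural -s on *graph* is pronounced /s/.

/s/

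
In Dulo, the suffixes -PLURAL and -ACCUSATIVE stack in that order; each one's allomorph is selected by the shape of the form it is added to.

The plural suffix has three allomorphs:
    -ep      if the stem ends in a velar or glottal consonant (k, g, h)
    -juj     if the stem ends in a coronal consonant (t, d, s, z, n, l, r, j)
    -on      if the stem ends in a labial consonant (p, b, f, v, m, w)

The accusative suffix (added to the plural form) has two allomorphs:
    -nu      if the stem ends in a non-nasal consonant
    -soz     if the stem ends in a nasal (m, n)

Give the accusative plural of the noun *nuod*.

nuodjujnu

Since the final consonant of *nuod* is /d/ (coronal), it takes -juj, giving *nuodjuj*.
Since the final consonant of the plural form *nuodjuj* is /j/ (non-nasal), it takes -nu, giving *nuodjujnu*.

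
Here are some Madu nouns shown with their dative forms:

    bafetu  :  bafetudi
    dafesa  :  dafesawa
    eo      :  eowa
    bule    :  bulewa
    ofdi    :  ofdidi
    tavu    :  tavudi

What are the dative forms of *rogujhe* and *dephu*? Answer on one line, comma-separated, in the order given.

rogujhewa, dephudi

The pattern is height harmony: -di when the last vowel of the stem is a high vowel (*bafetu*, *ofdi*, *tavu*); -wa when the last vowel of the stem is a non-high vowel (*dafesa*, *eo*, *bule*).
*rogujhe* — last vowel /e/ (a non-high vowel) → -wa → *rogujhewa*.
*dephu* — last vowel /u/ (a high vowel) → -di → *dephudi*.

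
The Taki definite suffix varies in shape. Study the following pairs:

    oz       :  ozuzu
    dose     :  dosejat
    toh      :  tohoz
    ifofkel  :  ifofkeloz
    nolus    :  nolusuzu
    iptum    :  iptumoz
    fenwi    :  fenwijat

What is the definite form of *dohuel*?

The pattern is sibilance of the final sound: -uzu when the stem ends in a sibilant (*oz*, *nolus*); -oz when the stem ends in a non-sibilant consonant (*toh*, *ifofkel*, *iptum*); -jat when the stem ends in a vowel (*dose*, *fenwi*).
The final sound of *dohuel* is /l/, which is a non-sibilant consonant, so the suffix is -oz, giving *dohueloz*.

dohueloz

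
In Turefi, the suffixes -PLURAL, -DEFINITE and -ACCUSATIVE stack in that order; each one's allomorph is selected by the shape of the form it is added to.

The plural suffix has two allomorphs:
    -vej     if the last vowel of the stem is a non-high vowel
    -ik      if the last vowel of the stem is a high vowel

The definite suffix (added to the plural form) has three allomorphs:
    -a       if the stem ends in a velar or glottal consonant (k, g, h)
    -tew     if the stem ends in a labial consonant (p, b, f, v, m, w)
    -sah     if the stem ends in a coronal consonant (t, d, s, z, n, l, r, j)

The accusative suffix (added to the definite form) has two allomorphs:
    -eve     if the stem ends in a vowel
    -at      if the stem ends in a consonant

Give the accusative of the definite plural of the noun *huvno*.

huvnovejsahat

Since the last vowel of *huvno* is /o/ (a non-high vowel), it takes -vej, giving *huvnovej*.
Since the final consonant of the plural form *huvnovej* is /j/ (coronal), it takes -sah, giving *huvnovejsah*.
Since the final sound of the definite form *huvnovejsah* is /h/ (a consonant), it takes -at, giving *huvnovejsahat*.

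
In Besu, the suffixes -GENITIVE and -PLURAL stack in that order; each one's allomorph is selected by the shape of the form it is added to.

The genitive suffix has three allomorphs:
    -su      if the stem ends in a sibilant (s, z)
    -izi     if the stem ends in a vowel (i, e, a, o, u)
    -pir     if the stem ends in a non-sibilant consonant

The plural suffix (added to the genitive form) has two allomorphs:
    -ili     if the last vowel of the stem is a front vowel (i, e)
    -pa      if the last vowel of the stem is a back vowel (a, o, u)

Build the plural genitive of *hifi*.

*hifi* — final sound /i/ (a vowel) → -izi → *hifiizi*.
The genitive form *hifiizi* — last vowel /i/ (a front vowel) → -ili → *hifiiziili*.

hifiiziili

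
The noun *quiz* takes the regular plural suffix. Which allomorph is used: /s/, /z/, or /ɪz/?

/ɪz/

The stem *quiz* ends in a sibilant (/s, z, ʃ, ʒ, tʃ, dʒ/).
The plural suffix surfaces as /ɪz/ after sibilants, /s/ after other voiceless consonants, and /z/ after other voiced sounds.
So the plural -s on *quiz* is pronounced /ɪz/.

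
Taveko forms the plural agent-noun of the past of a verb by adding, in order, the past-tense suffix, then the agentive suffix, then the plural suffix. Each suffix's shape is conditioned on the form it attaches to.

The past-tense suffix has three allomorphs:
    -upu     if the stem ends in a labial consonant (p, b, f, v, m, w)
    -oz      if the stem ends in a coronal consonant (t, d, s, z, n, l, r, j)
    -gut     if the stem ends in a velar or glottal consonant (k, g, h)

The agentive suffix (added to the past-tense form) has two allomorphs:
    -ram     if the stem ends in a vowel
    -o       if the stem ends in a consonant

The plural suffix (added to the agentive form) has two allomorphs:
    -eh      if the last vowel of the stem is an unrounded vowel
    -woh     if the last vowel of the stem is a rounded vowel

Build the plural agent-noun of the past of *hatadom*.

Since the final consonant of *hatadom* is /m/ (labial), it takes -upu, giving *hatadomupu*.
Since the final sound of the past-tense form *hatadomupu* is /u/ (a vowel), it takes -ram, giving *hatadomupuram*.
The agentive form *hatadomupuram*: last vowel = /a/, an unrounded vowel → -eh → *hatadomupurameh*.

hatadomupurameh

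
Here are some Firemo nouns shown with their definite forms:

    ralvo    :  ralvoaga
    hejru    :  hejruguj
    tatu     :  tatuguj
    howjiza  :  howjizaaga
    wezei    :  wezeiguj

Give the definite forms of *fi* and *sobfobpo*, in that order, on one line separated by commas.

Looking at the last vowel of each stem: -guj when the last vowel of the stem is a high vowel (*hejru*, *tatu*, *wezei*); -aga when the last vowel of the stem is a non-high vowel (*ralvo*, *howjiza*).
*fi* — last vowel /i/ (a high vowel) → -guj → *figuj*.
Since the last vowel of *sobfobpo* is /o/ (a non-high vowel), it takes -aga, giving *sobfobpoaga*.

figuj, sobfobpoaga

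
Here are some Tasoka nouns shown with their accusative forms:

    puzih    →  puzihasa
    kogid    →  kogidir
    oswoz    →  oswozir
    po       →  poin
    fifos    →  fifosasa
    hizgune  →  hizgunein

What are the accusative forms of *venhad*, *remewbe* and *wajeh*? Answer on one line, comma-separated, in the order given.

venhadir, remewbein, wajehasa

The pattern is voicing of the final sound: -asa when the stem ends in a voiceless consonant (*puzih*, *fifos*); -ir when the stem ends in a voiced consonant (*kogid*, *oswoz*); -in when the stem ends in a vowel (*po*, *hizgune*).
The final sound of *venhad* is /d/, which is a voiced consonant, so the suffix is -ir, giving *venhadir*.
*remewbe*: final sound = /e/, a vowel → -in → *remewbein*.
*wajeh*: final sound = /h/, a voiceless consonant → -asa → *wajehasa*.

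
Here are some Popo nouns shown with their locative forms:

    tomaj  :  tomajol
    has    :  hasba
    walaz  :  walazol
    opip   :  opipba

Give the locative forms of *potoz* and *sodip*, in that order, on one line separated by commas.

The alternation tracks the final consonant of the stem — -ba when the stem ends in a voiceless consonant (*has*, *opip*); -ol when the stem ends in a voiced consonant (*tomaj*, *walaz*).
Since the final consonant of *potoz* is /z/ (voiced), it takes -ol, giving *potozol*.
The final consonant of *sodip* is /p/, which is voiceless, so the suffix is -ba, giving *sodipba*.

potozol, sodipba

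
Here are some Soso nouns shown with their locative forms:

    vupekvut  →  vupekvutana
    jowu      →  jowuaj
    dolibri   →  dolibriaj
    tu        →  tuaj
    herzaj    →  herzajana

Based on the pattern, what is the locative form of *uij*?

The alternation tracks the final sound of the stem — -ana when the stem ends in a consonant (*vupekvut*, *herzaj*); -aj when the stem ends in a vowel (*jowu*, *dolibri*, *tu*).
*uij*: final sound = /j/, a consonant → -ana → *uijana*.

uijana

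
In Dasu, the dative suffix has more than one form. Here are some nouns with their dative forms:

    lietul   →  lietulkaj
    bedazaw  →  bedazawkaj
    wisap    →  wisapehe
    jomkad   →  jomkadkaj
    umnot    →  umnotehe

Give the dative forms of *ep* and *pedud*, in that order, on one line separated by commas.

The suffix is conditioned by the final consonant: -ehe when the stem ends in a voiceless consonant (*wisap*, *umnot*); -kaj when the stem ends in a voiced consonant (*lietul*, *bedazaw*, *jomkad*).
The final consonant of *ep* is /p/, which is voiceless, so the suffix is -ehe, giving *epehe*.
*pedud*: final consonant = /d/, voiced → -kaj → *pedudkaj*.

epehe, pedudkaj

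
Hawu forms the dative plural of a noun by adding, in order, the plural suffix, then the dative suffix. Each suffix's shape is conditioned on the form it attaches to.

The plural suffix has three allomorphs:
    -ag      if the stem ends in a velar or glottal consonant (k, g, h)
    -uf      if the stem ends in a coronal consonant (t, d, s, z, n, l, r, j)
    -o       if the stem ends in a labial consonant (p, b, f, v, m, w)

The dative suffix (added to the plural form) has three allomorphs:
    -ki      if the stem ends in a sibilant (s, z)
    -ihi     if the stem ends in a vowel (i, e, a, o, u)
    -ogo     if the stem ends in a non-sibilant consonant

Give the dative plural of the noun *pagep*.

pagepoihi

*pagep*: final consonant = /p/, labial → -o → *pagepo*.
The plural form *pagepo* — final sound /o/ (a vowel) → -ihi → *pagepoihi*.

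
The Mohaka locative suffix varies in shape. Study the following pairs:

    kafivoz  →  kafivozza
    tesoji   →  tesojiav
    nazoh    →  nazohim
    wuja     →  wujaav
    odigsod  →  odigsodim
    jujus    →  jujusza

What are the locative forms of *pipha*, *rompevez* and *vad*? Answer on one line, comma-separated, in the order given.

piphaav, rompevezza, vadim

The suffix is conditioned by the final sound: -za when the stem ends in a sibilant (*kafivoz*, *jujus*); -im when the stem ends in a non-sibilant consonant (*nazoh*, *odigsod*); -av when the stem ends in a vowel (*tesoji*, *wuja*).
*pipha* — final sound /a/ (a vowel) → -av → *piphaav*.
Since the final sound of *rompevez* is /z/ (a sibilant), it takes -za, giving *rompevezza*.
The final sound of *vad* is /d/, which is a non-sibilant consonant, so the suffix is -im, giving *vadim*.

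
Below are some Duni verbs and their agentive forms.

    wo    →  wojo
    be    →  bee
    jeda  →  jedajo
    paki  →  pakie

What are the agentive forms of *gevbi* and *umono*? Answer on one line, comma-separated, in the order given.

gevbie, umonojo

The pattern is front/back vowel harmony: -e when the last vowel of the stem is a front vowel (*be*, *paki*); -jo when the last vowel of the stem is a back vowel (*wo*, *jeda*).
*gevbi*: last vowel = /i/, a front vowel → -e → *gevbie*.
The last vowel of *umono* is /o/, which is a back vowel, so the suffix is -jo, giving *umonojo*.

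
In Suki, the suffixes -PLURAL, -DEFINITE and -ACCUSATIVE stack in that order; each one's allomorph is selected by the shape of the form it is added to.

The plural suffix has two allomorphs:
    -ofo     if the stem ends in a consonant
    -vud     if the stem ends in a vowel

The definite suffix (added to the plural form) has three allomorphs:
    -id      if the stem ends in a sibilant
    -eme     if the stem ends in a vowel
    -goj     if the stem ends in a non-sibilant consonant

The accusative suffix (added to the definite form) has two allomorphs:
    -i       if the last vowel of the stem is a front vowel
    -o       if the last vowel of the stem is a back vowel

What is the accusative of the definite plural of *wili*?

wilivudgojo

Since the final sound of *wili* is /i/ (a vowel), it takes -vud, giving *wilivud*.
The plural form *wilivud* — final sound /d/ (a non-sibilant consonant) → -goj → *wilivudgoj*.
Since the last vowel of the definite form *wilivudgoj* is /o/ (a back vowel), it takes -o, giving *wilivudgojo*.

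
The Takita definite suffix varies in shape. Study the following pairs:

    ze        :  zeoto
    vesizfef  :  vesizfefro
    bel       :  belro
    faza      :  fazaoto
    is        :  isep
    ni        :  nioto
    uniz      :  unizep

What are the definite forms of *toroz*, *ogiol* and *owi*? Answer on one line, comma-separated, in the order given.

torozep, ogiolro, owioto

The suffix is conditioned by the final sound: -ep when the stem ends in a sibilant (*is*, *uniz*); -ro when the stem ends in a non-sibilant consonant (*vesizfef*, *bel*); -oto when the stem ends in a vowel (*ze*, *faza*, *ni*).
*toroz* — final sound /z/ (a sibilant) → -ep → *torozep*.
Since the final sound of *ogiol* is /l/ (a non-sibilant consonant), it takes -ro, giving *ogiolro*.
*owi* — final sound /i/ (a vowel) → -oto → *owioto*.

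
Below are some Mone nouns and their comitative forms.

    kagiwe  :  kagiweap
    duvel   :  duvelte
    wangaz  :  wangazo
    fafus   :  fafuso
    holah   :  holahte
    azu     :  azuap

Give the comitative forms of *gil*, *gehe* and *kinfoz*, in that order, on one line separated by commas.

The pattern is sibilance of the final sound: -o when the stem ends in a sibilant (*wangaz*, *fafus*); -te when the stem ends in a non-sibilant consonant (*duvel*, *holah*); -ap when the stem ends in a vowel (*kagiwe*, *azu*).
Since the final sound of *gil* is /l/ (a non-sibilant consonant), it takes -te, giving *gilte*.
*gehe*: final sound = /e/, a vowel → -ap → *geheap*.
*kinfoz* — final sound /z/ (a sibilant) → -o → *kinfozo*.

gilte, geheap, kinfozo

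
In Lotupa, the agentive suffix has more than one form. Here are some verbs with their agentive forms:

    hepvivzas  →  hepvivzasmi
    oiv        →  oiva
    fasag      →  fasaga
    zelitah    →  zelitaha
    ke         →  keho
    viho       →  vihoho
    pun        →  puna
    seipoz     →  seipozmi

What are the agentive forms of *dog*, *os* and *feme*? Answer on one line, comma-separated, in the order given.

Looking at the final sound of each stem: -mi when the stem ends in a sibilant (*hepvivzas*, *seipoz*); -a when the stem ends in a non-sibilant consonant (*oiv*, *fasag*, *zelitah*, *pun*); -ho when the stem ends in a vowel (*ke*, *viho*).
Since the final sound of *dog* is /g/ (a non-sibilant consonant), it takes -a, giving *doga*.
*os*: final sound = /s/, a sibilant → -mi → *osmi*.
The final sound of *feme* is /e/, which is a vowel, so the suffix is -ho, giving *femeho*.

doga, osmi, femeho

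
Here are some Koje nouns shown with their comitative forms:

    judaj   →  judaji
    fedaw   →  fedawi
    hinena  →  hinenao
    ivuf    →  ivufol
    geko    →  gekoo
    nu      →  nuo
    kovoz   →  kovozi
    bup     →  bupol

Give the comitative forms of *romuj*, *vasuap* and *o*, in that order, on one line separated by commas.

The pattern is voicing of the final sound: -ol when the stem ends in a voiceless consonant (*ivuf*, *bup*); -i when the stem ends in a voiced consonant (*judaj*, *fedaw*, *kovoz*); -o when the stem ends in a vowel (*hinena*, *geko*, *nu*).
The final sound of *romuj* is /j/, which is a voiced consonant, so the suffix is -i, giving *romuji*.
*vasuap*: final sound = /p/, a voiceless consonant → -ol → *vasuapol*.
*o*: final sound = /o/, a vowel → -o → *oo*.

romuji, vasuapol, oo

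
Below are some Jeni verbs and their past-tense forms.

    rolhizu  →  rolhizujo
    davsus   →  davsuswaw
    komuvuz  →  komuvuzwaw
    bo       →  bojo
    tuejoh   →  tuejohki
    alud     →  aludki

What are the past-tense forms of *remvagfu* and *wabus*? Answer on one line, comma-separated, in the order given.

The pattern is sibilance of the final sound: -waw when the stem ends in a sibilant (*davsus*, *komuvuz*); -ki when the stem ends in a non-sibilant consonant (*tuejoh*, *alud*); -jo when the stem ends in a vowel (*rolhizu*, *bo*).
The final sound of *remvagfu* is /u/, which is a vowel, so the suffix is -jo, giving *remvagfujo*.
The final sound of *wabus* is /s/, which is a sibilant, so the suffix is -waw, giving *wabuswaw*.

remvagfujo, wabuswaw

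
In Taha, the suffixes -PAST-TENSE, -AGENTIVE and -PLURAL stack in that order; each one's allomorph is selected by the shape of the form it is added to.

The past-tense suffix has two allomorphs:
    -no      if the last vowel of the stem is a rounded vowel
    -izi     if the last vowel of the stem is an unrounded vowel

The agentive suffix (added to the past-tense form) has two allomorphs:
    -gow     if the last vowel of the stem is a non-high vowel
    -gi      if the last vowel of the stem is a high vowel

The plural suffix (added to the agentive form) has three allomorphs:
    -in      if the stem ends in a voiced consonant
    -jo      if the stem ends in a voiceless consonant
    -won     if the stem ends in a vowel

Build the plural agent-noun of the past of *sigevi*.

sigeviizigiwon

*sigevi* — last vowel /i/ (an unrounded vowel) → -izi → *sigeviizi*.
The past-tense form *sigeviizi*: last vowel = /i/, a high vowel → -gi → *sigeviizigi*.
The final sound of the agentive form *sigeviizigi* is /i/, which is a vowel, so the plural suffix is -won, giving *sigeviizigiwon*.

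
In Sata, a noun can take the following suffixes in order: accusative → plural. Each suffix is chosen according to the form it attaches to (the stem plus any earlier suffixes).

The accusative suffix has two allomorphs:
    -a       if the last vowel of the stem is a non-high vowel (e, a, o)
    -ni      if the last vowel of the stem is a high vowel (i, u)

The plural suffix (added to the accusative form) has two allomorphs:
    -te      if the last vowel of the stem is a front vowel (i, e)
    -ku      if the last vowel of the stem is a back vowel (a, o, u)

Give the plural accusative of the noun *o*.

oaku

*o* — last vowel /o/ (a non-high vowel) → -a → *oa*.
The accusative form *oa*: last vowel = /a/, a back vowel → -ku → *oaku*.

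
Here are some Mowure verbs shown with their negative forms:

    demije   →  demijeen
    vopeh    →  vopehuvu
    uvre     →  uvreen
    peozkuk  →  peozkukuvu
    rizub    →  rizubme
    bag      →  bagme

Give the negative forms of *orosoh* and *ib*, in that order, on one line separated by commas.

The pattern is voicing of the final sound: -uvu when the stem ends in a voiceless consonant (*vopeh*, *peozkuk*); -me when the stem ends in a voiced consonant (*rizub*, *bag*); -en when the stem ends in a vowel (*demije*, *uvre*).
The final sound of *orosoh* is /h/, which is a voiceless consonant, so the suffix is -uvu, giving *orosohuvu*.
*ib* — final sound /b/ (a voiced consonant) → -me → *ibme*.

orosohuvu, ibme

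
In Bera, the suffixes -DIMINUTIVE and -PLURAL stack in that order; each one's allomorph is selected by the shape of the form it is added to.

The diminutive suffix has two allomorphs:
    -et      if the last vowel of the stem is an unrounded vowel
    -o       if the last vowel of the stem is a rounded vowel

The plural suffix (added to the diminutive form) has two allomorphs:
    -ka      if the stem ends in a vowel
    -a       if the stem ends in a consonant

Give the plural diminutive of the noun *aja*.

ajaeta

*aja*: last vowel = /a/, an unrounded vowel → -et → *ajaet*.
The diminutive form *ajaet* — final sound /t/ (a consonant) → -a → *ajaeta*.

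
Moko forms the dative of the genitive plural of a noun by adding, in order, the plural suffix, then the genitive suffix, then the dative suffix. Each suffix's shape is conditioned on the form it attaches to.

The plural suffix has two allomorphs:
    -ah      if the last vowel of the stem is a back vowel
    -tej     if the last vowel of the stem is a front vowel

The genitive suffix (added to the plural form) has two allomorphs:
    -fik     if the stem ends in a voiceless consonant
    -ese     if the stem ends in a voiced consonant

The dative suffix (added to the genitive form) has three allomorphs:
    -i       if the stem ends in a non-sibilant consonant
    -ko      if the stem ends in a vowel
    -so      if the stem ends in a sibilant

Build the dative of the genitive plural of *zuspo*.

zuspoahfiki

*zuspo*: last vowel = /o/, a back vowel → -ah → *zuspoah*.
Since the final consonant of the plural form *zuspoah* is /h/ (voiceless), it takes -fik, giving *zuspoahfik*.
Since the final sound of the genitive form *zuspoahfik* is /k/ (a non-sibilant consonant), it takes -i, giving *zuspoahfiki*.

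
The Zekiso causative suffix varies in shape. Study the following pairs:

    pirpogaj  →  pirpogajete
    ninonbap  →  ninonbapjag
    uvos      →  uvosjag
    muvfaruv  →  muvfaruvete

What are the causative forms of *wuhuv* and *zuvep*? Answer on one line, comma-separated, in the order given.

wuhuvete, zuvepjag

The pattern is voicing of the final consonant: -jag when the stem ends in a voiceless consonant (*ninonbap*, *uvos*); -ete when the stem ends in a voiced consonant (*pirpogaj*, *muvfaruv*).
*wuhuv*: final consonant = /v/, voiced → -ete → *wuhuvete*.
*zuvep*: final consonant = /p/, voiceless → -jag → *zuvepjag*.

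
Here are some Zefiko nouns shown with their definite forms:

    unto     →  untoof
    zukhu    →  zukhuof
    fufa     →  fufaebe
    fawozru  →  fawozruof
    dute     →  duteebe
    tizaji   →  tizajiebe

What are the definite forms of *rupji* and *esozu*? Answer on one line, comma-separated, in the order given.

Looking at the last vowel of each stem: -of when the last vowel of the stem is a rounded vowel (*unto*, *zukhu*, *fawozru*); -ebe when the last vowel of the stem is an unrounded vowel (*fufa*, *dute*, *tizaji*).
*rupji*: last vowel = /i/, an unrounded vowel → -ebe → *rupjiebe*.
Since the last vowel of *esozu* is /u/ (a rounded vowel), it takes -of, giving *esozuof*.

rupjiebe, esozuof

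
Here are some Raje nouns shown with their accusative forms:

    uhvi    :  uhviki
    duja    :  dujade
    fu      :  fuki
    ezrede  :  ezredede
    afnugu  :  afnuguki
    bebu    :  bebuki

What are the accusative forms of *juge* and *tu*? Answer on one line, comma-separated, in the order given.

jugede, tuki

The suffix is conditioned by the last vowel: -ki when the last vowel of the stem is a high vowel (*uhvi*, *fu*, *afnugu*, *bebu*); -de when the last vowel of the stem is a non-high vowel (*duja*, *ezrede*).
*juge* — last vowel /e/ (a non-high vowel) → -de → *jugede*.
The last vowel of *tu* is /u/, which is a high vowel, so the suffix is -ki, giving *tuki*.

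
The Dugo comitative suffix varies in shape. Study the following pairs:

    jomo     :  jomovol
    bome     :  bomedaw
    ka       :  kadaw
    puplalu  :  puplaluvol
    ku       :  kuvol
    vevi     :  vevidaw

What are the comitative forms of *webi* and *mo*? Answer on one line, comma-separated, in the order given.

webidaw, movol

The alternation tracks the last vowel of the stem — -vol when the last vowel of the stem is a rounded vowel (*jomo*, *puplalu*, *ku*); -daw when the last vowel of the stem is an unrounded vowel (*bome*, *ka*, *vevi*).
*webi* — last vowel /i/ (an unrounded vowel) → -daw → *webidaw*.
*mo*: last vowel = /o/, a rounded vowel → -vol → *movol*.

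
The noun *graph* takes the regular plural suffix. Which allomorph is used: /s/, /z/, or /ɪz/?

/s/

The stem *graph* ends in a voiceless non-sibilant consonant.
The plural suffix surfaces as /ɪz/ after sibilants, /s/ after other voiceless consonants, and /z/ after other voiced sounds.
So the plural -s on *graph* is pronounced /s/.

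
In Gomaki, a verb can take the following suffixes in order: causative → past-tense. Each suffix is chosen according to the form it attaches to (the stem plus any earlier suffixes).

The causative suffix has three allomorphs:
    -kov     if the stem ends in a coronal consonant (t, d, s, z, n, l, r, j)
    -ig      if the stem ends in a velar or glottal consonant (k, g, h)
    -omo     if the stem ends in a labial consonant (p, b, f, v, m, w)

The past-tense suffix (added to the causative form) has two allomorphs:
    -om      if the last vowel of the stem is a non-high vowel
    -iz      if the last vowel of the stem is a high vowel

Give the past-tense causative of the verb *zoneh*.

*zoneh* — final consonant /h/ (velar/glottal) → -ig → *zonehig*.
The causative form *zonehig* — last vowel /i/ (a high vowel) → -iz → *zonehigiz*.

zonehigiz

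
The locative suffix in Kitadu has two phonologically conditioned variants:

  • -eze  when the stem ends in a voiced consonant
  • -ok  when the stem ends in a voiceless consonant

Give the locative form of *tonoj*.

tonojeze

*tonoj* — final consonant /j/ (voiced) → -eze → *tonojeze*.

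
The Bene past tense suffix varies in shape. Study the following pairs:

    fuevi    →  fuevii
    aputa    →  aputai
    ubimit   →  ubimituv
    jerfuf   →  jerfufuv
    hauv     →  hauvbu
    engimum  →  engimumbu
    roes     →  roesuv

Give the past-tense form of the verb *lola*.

The pattern is voicing of the final sound: -uv when the stem ends in a voiceless consonant (*ubimit*, *jerfuf*, *roes*); -bu when the stem ends in a voiced consonant (*hauv*, *engimum*); -i when the stem ends in a vowel (*fuevi*, *aputa*).
*lola*: final sound = /a/, a vowel → -i → *lolai*.

lolai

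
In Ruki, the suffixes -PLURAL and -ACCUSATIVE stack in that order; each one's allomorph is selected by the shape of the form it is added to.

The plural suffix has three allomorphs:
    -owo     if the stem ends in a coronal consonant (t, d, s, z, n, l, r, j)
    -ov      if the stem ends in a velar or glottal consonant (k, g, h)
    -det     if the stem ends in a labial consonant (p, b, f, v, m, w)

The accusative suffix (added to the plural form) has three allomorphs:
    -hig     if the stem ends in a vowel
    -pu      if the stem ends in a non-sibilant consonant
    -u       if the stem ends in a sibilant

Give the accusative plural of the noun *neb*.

The final consonant of *neb* is /b/, which is labial, so the plural suffix is -det, giving *nebdet*.
The plural form *nebdet* — final sound /t/ (a non-sibilant consonant) → -pu → *nebdetpu*.

nebdetpu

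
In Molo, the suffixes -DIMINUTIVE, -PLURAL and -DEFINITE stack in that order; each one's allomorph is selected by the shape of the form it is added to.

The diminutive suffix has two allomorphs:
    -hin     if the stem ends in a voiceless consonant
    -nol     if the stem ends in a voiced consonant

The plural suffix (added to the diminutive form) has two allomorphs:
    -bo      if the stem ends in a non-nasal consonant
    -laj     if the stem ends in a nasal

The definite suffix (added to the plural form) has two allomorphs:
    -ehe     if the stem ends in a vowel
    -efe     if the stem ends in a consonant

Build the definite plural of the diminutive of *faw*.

*faw*: final consonant = /w/, voiced → -nol → *fawnol*.
The diminutive form *fawnol*: final consonant = /l/, non-nasal → -bo → *fawnolbo*.
The final sound of the plural form *fawnolbo* is /o/, which is a vowel, so the definite suffix is -ehe, giving *fawnolboehe*.

fawnolboehe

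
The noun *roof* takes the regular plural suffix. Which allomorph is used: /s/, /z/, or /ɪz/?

/s/

The stem *roof* ends in a voiceless non-sibilant consonant.
The plural suffix surfaces as /ɪz/ after sibilants, /s/ after other voiceless consonants, and /z/ after other voiced sounds.
So the plural -s on *roof* is pronounced /s/.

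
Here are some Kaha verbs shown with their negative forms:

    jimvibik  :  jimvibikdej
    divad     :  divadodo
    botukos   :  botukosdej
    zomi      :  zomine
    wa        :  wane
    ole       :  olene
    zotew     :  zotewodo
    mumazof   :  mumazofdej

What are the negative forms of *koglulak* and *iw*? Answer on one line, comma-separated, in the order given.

koglulakdej, iwodo

The pattern is voicing of the final sound: -dej when the stem ends in a voiceless consonant (*jimvibik*, *botukos*, *mumazof*); -odo when the stem ends in a voiced consonant (*divad*, *zotew*); -ne when the stem ends in a vowel (*zomi*, *wa*, *ole*).
Since the final sound of *koglulak* is /k/ (a voiceless consonant), it takes -dej, giving *koglulakdej*.
Since the final sound of *iw* is /w/ (a voiced consonant), it takes -odo, giving *iwodo*.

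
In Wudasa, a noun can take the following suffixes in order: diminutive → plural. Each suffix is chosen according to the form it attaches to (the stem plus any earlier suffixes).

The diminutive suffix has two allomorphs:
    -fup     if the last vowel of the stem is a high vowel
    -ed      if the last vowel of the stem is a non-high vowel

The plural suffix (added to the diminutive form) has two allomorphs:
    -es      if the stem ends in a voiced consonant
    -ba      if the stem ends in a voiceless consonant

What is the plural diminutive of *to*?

toedes

The last vowel of *to* is /o/, which is a non-high vowel, so the diminutive suffix is -ed, giving *toed*.
Since the final consonant of the diminutive form *toed* is /d/ (voiced), it takes -es, giving *toedes*.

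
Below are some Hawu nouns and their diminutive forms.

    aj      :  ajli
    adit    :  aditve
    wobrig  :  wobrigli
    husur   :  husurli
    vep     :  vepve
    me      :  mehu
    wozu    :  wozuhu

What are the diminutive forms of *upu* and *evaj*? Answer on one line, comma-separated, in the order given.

Looking at the final sound of each stem: -ve when the stem ends in a voiceless consonant (*adit*, *vep*); -li when the stem ends in a voiced consonant (*aj*, *wobrig*, *husur*); -hu when the stem ends in a vowel (*me*, *wozu*).
Since the final sound of *upu* is /u/ (a vowel), it takes -hu, giving *upuhu*.
Since the final sound of *evaj* is /j/ (a voiced consonant), it takes -li, giving *evajli*.

upuhu, evajli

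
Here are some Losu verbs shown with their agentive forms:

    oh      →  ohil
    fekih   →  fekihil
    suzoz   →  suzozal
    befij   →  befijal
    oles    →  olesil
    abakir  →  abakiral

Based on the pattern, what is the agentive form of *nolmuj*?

The suffix is conditioned by the final consonant: -il when the stem ends in a voiceless consonant (*oh*, *fekih*, *oles*); -al when the stem ends in a voiced consonant (*suzoz*, *befij*, *abakir*).
*nolmuj* — final consonant /j/ (voiced) → -al → *nolmujal*.

nolmujal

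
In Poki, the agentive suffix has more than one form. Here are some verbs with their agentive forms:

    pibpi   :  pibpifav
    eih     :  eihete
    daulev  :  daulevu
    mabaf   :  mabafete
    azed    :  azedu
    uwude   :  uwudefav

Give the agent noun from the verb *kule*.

kulefav

The suffix is conditioned by the final sound: -ete when the stem ends in a voiceless consonant (*eih*, *mabaf*); -u when the stem ends in a voiced consonant (*daulev*, *azed*); -fav when the stem ends in a vowel (*pibpi*, *uwude*).
*kule*: final sound = /e/, a vowel → -fav → *kulefav*.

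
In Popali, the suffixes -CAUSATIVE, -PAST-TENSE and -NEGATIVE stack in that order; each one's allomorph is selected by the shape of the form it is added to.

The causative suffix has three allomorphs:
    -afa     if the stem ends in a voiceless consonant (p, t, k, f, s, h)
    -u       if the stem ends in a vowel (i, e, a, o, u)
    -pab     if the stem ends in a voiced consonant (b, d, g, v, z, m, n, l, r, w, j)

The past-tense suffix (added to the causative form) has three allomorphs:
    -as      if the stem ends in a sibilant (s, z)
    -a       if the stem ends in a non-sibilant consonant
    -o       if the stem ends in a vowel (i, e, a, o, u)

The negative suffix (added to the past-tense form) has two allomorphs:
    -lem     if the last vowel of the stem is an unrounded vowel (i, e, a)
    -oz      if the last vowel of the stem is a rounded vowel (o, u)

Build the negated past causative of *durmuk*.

durmukafaooz

Since the final sound of *durmuk* is /k/ (a voiceless consonant), it takes -afa, giving *durmukafa*.
The final sound of the causative form *durmukafa* is /a/, which is a vowel, so the past-tense suffix is -o, giving *durmukafao*.
Since the last vowel of the past-tense form *durmukafao* is /o/ (a rounded vowel), it takes -oz, giving *durmukafaooz*.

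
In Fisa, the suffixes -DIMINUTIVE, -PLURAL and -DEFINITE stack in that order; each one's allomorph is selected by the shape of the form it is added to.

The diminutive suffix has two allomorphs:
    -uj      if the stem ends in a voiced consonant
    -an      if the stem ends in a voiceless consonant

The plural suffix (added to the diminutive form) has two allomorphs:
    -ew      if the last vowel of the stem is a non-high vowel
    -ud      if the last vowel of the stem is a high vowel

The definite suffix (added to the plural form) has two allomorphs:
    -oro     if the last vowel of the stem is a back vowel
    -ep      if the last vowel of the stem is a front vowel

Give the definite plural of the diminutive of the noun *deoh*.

*deoh*: final consonant = /h/, voiceless → -an → *deohan*.
Since the last vowel of the diminutive form *deohan* is /a/ (a non-high vowel), it takes -ew, giving *deohanew*.
Since the last vowel of the plural form *deohanew* is /e/ (a front vowel), it takes -ep, giving *deohanewep*.

deohanewep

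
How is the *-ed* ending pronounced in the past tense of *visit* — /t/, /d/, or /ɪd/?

/ɪd/

The stem *visit* ends in /t/ or /d/.
The -ed suffix is realized as /ɪd/ after /t, d/; as /t/ after other voiceless consonants; and as /d/ after other voiced sounds.
So -ed on *visit* is pronounced /ɪd/.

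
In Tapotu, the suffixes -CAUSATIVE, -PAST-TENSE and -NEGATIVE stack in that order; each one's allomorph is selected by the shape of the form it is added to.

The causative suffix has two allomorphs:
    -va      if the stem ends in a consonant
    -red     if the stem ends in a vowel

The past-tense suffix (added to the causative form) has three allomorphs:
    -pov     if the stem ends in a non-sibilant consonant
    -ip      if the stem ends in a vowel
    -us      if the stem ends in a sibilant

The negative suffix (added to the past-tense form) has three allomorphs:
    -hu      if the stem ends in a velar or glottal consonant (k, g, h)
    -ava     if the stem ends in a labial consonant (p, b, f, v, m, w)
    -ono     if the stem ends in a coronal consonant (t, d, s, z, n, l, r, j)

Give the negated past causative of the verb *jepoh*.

The final sound of *jepoh* is /h/, which is a consonant, so the causative suffix is -va, giving *jepohva*.
The causative form *jepohva*: final sound = /a/, a vowel → -ip → *jepohvaip*.
Since the final consonant of the past-tense form *jepohvaip* is /p/ (labial), it takes -ava, giving *jepohvaipava*.

jepohvaipava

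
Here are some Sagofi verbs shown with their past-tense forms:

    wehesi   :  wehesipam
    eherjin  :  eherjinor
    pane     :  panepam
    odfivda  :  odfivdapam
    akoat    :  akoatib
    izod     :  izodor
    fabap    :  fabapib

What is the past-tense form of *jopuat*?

The alternation tracks the final sound of the stem — -ib when the stem ends in a voiceless consonant (*akoat*, *fabap*); -or when the stem ends in a voiced consonant (*eherjin*, *izod*); -pam when the stem ends in a vowel (*wehesi*, *pane*, *odfivda*).
The final sound of *jopuat* is /t/, which is a voiceless consonant, so the suffix is -ib, giving *jopuatib*.

jopuatib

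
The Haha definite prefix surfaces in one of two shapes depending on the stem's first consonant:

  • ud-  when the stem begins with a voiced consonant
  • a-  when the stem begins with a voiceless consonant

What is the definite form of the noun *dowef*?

*dowef*: first consonant = /d/, voiced → ud- → *uddowef*.

uddowef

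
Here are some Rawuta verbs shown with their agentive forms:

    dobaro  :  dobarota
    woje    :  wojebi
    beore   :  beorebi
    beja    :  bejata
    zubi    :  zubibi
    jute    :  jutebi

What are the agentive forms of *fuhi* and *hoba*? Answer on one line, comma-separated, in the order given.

fuhibi, hobata

The alternation tracks the last vowel of the stem — -bi when the last vowel of the stem is a front vowel (*woje*, *beore*, *zubi*, *jute*); -ta when the last vowel of the stem is a back vowel (*dobaro*, *beja*).
*fuhi*: last vowel = /i/, a front vowel → -bi → *fuhibi*.
*hoba* — last vowel /a/ (a back vowel) → -ta → *hobata*.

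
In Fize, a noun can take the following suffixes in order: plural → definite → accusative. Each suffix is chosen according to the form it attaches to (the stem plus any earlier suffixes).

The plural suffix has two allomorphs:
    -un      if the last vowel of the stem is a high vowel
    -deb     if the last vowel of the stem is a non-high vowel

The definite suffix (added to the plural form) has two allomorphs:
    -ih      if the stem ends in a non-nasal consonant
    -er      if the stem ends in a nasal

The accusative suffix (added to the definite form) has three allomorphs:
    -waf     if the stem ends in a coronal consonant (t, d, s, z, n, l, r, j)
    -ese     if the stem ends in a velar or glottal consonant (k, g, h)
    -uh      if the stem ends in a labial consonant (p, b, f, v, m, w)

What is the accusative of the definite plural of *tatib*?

tatibunerwaf

Since the last vowel of *tatib* is /i/ (a high vowel), it takes -un, giving *tatibun*.
The plural form *tatibun*: final consonant = /n/, a nasal → -er → *tatibuner*.
Since the final consonant of the definite form *tatibuner* is /r/ (coronal), it takes -waf, giving *tatibunerwaf*.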